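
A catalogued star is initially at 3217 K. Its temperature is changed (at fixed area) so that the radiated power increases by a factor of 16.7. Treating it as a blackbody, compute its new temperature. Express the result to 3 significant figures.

T₂ ≈ 6.50×10³ K

P ∝ T⁴, so T₂/T₁ = (P₂/P₁)^(1/4) = (16.7)^(1/4) = 2.02153.
T₂ = 3217 × 2.02153 = 6.50×10³ K.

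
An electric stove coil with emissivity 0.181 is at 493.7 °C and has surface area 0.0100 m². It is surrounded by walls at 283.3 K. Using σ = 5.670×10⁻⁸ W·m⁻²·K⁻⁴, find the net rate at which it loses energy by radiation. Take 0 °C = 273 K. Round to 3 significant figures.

Net loss ≈ 34.8 W

T = 493.7 °C + 273 = 766.7 K.
Area A = 0.0100 m².
Net radiated power P_net = εσA(T⁴ − T₀⁴) = 0.181×5.670×10⁻⁸×0.0100×(766.7⁴ − 283.3⁴).
T⁴ − T₀⁴ = 3.45543×10¹¹ − 6.44149×10⁹ = 3.39102×10¹¹ K⁴, so P_net = 34.8 W.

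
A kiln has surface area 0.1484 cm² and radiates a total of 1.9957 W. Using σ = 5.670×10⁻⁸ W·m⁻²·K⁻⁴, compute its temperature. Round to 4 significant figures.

Area A = 0.1484 cm² = 1.484×10⁻⁵ m².
P = σAT⁴ ⇒ T = (P/(σA))^(1/4) = (1.9957/(5.670×10⁻⁸×1.484×10⁻⁵))^(1/4) = 1241 K.

T ≈ 1241 K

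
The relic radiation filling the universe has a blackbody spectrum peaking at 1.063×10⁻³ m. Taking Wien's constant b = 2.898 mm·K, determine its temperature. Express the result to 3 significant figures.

T ≈ 2.73 K

Wien's law gives T = b/λ_max = (2.898×10⁻³ m·K)/(1.063×10⁻³ m) = 2.73 K.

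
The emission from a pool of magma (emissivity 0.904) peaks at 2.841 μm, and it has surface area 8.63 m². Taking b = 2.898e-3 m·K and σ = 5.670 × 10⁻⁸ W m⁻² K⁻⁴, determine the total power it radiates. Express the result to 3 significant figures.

Wien's law: T = b/λ_max = 2.898×10⁻³/2.841×10⁻⁶ = 1020.06 K.
Area A = 8.63 m².
Then P = εσAT⁴ = 0.904×5.670×10⁻⁸×8.63×(1020.06)⁴ = 4.79×10⁵ W.

P ≈ 4.79×10⁵ W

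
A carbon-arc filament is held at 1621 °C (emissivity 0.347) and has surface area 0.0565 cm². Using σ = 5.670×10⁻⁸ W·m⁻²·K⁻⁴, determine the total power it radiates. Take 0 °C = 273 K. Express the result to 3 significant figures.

P ≈ 1.43 W

T = 1621 °C + 273 = 1894 K.
Area A = 0.0565 cm² = 5.65×10⁻⁶ m².
P = εσAT⁴ = 0.347 × 5.670×10⁻⁸ × 5.65×10⁻⁶ × (1894)⁴ = 1.43 W.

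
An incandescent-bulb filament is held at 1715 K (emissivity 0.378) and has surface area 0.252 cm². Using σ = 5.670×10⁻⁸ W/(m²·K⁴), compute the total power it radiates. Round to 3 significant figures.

Area A = 0.252 cm² = 2.52×10⁻⁵ m².
P = εσAT⁴ = 0.378 × 5.670×10⁻⁸ × 2.52×10⁻⁵ × (1715)⁴ = 4.67 W.

P ≈ 4.67 W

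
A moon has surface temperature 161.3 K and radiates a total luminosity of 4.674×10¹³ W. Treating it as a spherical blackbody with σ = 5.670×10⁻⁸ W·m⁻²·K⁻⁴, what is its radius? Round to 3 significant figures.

R ≈ 3.11×10⁵ m

L = 4πR²σT⁴ ⇒ R = √(L/(4πσT⁴)).
σT⁴ = 38.3814 W/m², so R = √(4.674×10¹³/(4π×38.3814)) = 3.11×10⁵ m.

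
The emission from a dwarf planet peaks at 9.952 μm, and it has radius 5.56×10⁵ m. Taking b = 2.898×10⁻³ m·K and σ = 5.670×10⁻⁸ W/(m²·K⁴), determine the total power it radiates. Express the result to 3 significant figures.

P ≈ 1.58×10¹⁵ W

Wien's law: T = b/λ_max = 2.898×10⁻³/9.952×10⁻⁶ = 291.198 K.
Surface area A = 4πR² = 4π(5.56×10⁵ m)² = 3.88472×10¹² m².
Then P = σAT⁴ = 5.670×10⁻⁸×3.88472×10¹²×(291.198)⁴ = 1.58×10¹⁵ W.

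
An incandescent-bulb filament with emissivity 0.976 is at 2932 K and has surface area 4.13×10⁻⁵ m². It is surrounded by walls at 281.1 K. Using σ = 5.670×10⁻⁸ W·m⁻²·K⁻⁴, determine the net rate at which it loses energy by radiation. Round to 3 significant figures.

Area A = 4.13×10⁻⁵ m².
Net radiated power P_net = εσA(T⁴ − T₀⁴) = 0.976×5.670×10⁻⁸×4.13×10⁻⁵×(2932⁴ − 281.1⁴).
T⁴ − T₀⁴ = 7.39019×10¹³ − 6.24372×10⁹ = 7.38957×10¹³ K⁴, so P_net = 169 W.

Net loss ≈ 169 W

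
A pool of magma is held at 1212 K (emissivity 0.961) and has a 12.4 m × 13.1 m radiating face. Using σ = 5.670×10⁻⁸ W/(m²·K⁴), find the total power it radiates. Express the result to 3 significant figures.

P ≈ 1.91×10⁷ W

Area A = 12.4 × 13.1 = 162.44 m².
P = εσAT⁴ = 0.961 × 5.670×10⁻⁸ × 162.44 × (1212)⁴ = 1.91×10⁷ W.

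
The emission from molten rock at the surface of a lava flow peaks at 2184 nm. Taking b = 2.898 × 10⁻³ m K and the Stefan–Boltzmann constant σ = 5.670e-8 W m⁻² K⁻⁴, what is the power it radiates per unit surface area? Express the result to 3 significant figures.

Wien's law: T = b/λ_max = 2.898×10⁻³/2.184×10⁻⁶ = 1326.92 K.
Then I = σT⁴ = 5.670×10⁻⁸×(1326.92)⁴ = 1.76×10⁵ W/m².

I ≈ 1.76×10⁵ W/m²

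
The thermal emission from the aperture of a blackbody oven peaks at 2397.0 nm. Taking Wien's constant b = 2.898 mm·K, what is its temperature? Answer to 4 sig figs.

T ≈ 1209 K

Wien's law gives T = b/λ_max = (2.898×10⁻³ m·K)/(2.3970×10⁻⁶ m) = 1209 K.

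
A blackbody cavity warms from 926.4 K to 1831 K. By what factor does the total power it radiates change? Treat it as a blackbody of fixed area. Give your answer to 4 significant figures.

P ∝ T⁴, so P₂/P₁ = (T₂/T₁)⁴ = (1831/926.4)⁴ = (1.97647)⁴ = 15.26.

P₂/P₁ ≈ 15.26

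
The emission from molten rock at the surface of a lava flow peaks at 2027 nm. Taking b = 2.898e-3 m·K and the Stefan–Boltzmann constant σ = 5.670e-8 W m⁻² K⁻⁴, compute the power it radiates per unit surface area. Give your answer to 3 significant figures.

Wien's law: T = b/λ_max = 2.898×10⁻³/2.027×10⁻⁶ = 1429.70 K.
Then I = σT⁴ = 5.670×10⁻⁸×(1429.70)⁴ = 2.37×10⁵ W/m².

I ≈ 2.37×10⁵ W/m²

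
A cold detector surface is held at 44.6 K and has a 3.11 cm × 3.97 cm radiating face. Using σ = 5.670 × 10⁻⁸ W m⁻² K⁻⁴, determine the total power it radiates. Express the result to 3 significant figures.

P ≈ 2.77×10⁻⁴ W

Area A = 0.0311 × 0.0397 = 1.23467×10⁻³ m².
P = σAT⁴ = 5.670×10⁻⁸ × 1.23467×10⁻³ × (44.6)⁴ = 2.77×10⁻⁴ W.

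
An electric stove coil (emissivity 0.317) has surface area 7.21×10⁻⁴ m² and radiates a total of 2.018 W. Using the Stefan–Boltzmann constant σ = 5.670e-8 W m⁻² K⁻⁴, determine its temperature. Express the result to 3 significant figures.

T ≈ 628 K

Area A = 7.21×10⁻⁴ m².
P = εσAT⁴ ⇒ T = (P/(εσA))^(1/4) = (2.018/(0.317×5.670×10⁻⁸×7.21×10⁻⁴))^(1/4) = 628 K.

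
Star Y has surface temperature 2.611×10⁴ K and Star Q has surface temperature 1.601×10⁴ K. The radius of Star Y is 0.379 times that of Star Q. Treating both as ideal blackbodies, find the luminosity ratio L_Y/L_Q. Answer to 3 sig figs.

L_Y/L_Q ≈ 1.02

L ∝ R²T⁴, so L_Y/L_Q = (R_Y/R_Q)²(T_Y/T_Q)⁴ = (0.379)² × (2.611×10⁴/1.601×10⁴)⁴ = 0.143641 × 7.07395 = 1.02.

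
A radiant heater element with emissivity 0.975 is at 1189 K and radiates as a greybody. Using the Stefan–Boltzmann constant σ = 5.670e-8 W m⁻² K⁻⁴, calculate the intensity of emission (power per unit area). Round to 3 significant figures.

Stefan–Boltzmann: I = εσT⁴ = 0.975 × 5.670×10⁻⁸ × (1189)⁴ = 1.10×10⁵ W/m².

I ≈ 1.10×10⁵ W/m²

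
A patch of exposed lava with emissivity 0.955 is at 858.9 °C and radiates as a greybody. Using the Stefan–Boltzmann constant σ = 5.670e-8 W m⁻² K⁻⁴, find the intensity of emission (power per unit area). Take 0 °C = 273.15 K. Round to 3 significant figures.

T = 858.9 °C + 273.15 = 1132.05 K.
Stefan–Boltzmann: I = εσT⁴ = 0.955 × 5.670×10⁻⁸ × (1132.05)⁴ = 8.89×10⁴ W/m².

I ≈ 8.89×10⁴ W/m²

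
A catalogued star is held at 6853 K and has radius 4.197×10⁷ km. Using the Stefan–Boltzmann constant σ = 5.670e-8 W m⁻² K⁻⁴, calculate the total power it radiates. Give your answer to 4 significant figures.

P ≈ 2.768×10³⁰ W

Surface area A = 4πR² = 4π(4.197×10¹⁰ m)² = 2.21354×10²² m².
P = σAT⁴ = 5.670×10⁻⁸ × 2.21354×10²² × (6853)⁴ = 2.768×10³⁰ W.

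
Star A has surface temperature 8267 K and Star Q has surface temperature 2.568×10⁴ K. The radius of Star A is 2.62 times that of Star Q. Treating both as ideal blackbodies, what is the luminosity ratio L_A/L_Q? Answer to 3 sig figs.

L_A/L_Q ≈ 0.0737

L ∝ R²T⁴, so L_A/L_Q = (R_A/R_Q)²(T_A/T_Q)⁴ = (2.62)² × (8267/2.568×10⁴)⁴ = 6.8644 × 0.0107402 = 0.0737.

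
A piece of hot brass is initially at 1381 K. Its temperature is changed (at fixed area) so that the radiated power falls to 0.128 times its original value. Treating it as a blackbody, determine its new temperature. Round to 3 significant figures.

P ∝ T⁴, so T₂/T₁ = (P₂/P₁)^(1/4) = (0.128)^(1/4) = 0.598140.
T₂ = 1381 × 0.598140 = 826 K.

T₂ ≈ 826 K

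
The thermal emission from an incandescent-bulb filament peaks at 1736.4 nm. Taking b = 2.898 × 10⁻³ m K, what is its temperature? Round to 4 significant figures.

Wien's law gives T = b/λ_max = (2.898×10⁻³ m·K)/(1.7364×10⁻⁶ m) = 1669 K.

T ≈ 1669 K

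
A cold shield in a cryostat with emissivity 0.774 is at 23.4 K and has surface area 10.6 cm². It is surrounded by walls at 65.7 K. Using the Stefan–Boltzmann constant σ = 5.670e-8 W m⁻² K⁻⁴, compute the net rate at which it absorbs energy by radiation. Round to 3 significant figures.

Area A = 10.6 cm² = 1.06×10⁻³ m².
Net radiated power P_net = εσA(T⁴ − T₀⁴) = 0.774×5.670×10⁻⁸×1.06×10⁻³×(23.4⁴ − 65.7⁴).
T⁴ − T₀⁴ = 2.99822×10⁵ − 1.86321×10⁷ = -1.83323×10⁷ K⁴, so P_net = -8.53×10⁻⁴ W — negative, meaning a net gain of 8.53×10⁻⁴ W.

Net gain ≈ 8.53×10⁻⁴ W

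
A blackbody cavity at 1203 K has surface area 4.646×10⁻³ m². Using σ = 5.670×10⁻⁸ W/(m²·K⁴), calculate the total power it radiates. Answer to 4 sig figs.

Area A = 4.646×10⁻³ m².
P = σAT⁴ = 5.670×10⁻⁸ × 4.646×10⁻³ × (1203)⁴ = 551.7 W.

P ≈ 551.7 W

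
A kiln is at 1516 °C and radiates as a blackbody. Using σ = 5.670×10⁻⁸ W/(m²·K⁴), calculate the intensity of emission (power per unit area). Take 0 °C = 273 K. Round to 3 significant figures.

I ≈ 5.81×10⁵ W/m²

T = 1516 °C + 273 = 1789 K.
Stefan–Boltzmann: I = σT⁴ = 5.670×10⁻⁸ × (1789)⁴ = 5.81×10⁵ W/m².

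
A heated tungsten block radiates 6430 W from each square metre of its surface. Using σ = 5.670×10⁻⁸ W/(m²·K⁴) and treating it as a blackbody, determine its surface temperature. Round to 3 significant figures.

T ≈ 580 K

I = σT⁴, so T = (I/σ)^(1/4) = (6430/(5.670×10⁻⁸))^(1/4) = 580 K.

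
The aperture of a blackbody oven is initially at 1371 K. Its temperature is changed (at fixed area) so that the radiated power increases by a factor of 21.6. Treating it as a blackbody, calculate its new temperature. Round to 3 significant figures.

P ∝ T⁴, so T₂/T₁ = (P₂/P₁)^(1/4) = (21.6)^(1/4) = 2.15582.
T₂ = 1371 × 2.15582 = 2.96×10³ K.

T₂ ≈ 2.96×10³ K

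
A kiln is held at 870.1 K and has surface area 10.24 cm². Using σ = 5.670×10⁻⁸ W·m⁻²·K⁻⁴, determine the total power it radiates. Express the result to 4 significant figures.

P ≈ 33.28 W

Area A = 10.24 cm² = 1.024×10⁻³ m².
P = σAT⁴ = 5.670×10⁻⁸ × 1.024×10⁻³ × (870.1)⁴ = 33.28 W.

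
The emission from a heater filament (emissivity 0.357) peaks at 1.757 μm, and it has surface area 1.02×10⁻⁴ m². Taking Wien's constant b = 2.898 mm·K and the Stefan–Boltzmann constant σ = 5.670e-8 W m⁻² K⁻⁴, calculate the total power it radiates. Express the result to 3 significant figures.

Wien's law: T = b/λ_max = 2.898×10⁻³/1.757×10⁻⁶ = 1649.40 K.
Area A = 1.02×10⁻⁴ m².
Then P = εσAT⁴ = 0.357×5.670×10⁻⁸×1.02×10⁻⁴×(1649.40)⁴ = 15.3 W.

P ≈ 15.3 W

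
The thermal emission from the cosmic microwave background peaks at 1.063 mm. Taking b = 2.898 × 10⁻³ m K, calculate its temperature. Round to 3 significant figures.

Wien's law gives T = b/λ_max = (2.898×10⁻³ m·K)/(1.063×10⁻³ m) = 2.73 K.

T ≈ 2.73 K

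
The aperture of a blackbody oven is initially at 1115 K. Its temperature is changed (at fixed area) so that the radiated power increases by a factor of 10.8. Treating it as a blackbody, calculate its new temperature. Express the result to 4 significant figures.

P ∝ T⁴, so T₂/T₁ = (P₂/P₁)^(1/4) = (10.8)^(1/4) = 1.81283.
T₂ = 1115 × 1.81283 = 2021 K.

T₂ ≈ 2021 K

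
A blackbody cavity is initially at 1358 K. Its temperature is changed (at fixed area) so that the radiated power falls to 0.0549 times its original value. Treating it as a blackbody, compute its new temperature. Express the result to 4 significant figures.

T₂ ≈ 657.3 K

P ∝ T⁴, so T₂/T₁ = (P₂/P₁)^(1/4) = (0.0549)^(1/4) = 0.484053.
T₂ = 1358 × 0.484053 = 657.3 K.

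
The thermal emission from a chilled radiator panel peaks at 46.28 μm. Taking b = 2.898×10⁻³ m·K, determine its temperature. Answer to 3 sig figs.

T ≈ 62.6 K

Wien's law gives T = b/λ_max = (2.898×10⁻³ m·K)/(4.628×10⁻⁵ m) = 62.6 K.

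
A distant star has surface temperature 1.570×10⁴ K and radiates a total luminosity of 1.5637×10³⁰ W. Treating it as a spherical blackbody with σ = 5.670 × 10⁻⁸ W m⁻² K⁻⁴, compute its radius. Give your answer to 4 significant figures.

L = 4πR²σT⁴ ⇒ R = √(L/(4πσT⁴)).
σT⁴ = 3.44494×10⁹ W/m², so R = √(1.5637×10³⁰/(4π×3.44494×10⁹)) = 6.010×10⁹ m.

R ≈ 6.010×10⁹ m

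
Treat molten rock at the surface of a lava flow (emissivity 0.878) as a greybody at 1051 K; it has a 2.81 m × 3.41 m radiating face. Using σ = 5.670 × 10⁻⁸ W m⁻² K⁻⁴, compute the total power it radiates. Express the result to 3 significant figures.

P ≈ 5.82×10⁵ W

Area A = 2.81 × 3.41 = 9.5821 m².
P = εσAT⁴ = 0.878 × 5.670×10⁻⁸ × 9.5821 × (1051)⁴ = 5.82×10⁵ W.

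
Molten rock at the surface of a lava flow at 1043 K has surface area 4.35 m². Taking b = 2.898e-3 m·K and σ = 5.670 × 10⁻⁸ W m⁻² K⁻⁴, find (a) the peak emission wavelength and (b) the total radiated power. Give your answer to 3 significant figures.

(a) λ_max = b/T = 2.898×10⁻³/1043 = 2.779×10⁻⁶ m = 2.78×10³ nm.
Area A = 4.35 m².
(b) P = σAT⁴ = 5.670×10⁻⁸×4.35×(1043)⁴ = 2.92×10⁵ W.

λ_max ≈ 2.78×10³ nm; P ≈ 2.92×10⁵ W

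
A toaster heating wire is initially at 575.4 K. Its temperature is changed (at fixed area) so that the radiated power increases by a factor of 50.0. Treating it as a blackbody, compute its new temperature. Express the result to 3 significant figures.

P ∝ T⁴, so T₂/T₁ = (P₂/P₁)^(1/4) = (50.0)^(1/4) = 2.65915.
T₂ = 575.4 × 2.65915 = 1.53×10³ K.

T₂ ≈ 1.53×10³ K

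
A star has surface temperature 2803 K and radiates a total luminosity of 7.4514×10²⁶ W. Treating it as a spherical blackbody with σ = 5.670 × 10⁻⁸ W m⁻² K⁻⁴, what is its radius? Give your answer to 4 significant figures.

R ≈ 4.116×10⁹ m

L = 4πR²σT⁴ ⇒ R = √(L/(4πσT⁴)).
σT⁴ = 3.50006×10⁶ W/m², so R = √(7.4514×10²⁶/(4π×3.50006×10⁶)) = 4.116×10⁹ m.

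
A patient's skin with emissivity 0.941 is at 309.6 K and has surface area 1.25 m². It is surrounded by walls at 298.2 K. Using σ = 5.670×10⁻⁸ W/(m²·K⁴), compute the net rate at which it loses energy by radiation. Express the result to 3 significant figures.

Net loss ≈ 85.4 W

Area A = 1.25 m².
Net radiated power P_net = εσA(T⁴ − T₀⁴) = 0.941×5.670×10⁻⁸×1.25×(309.6⁴ − 298.2⁴).
T⁴ − T₀⁴ = 9.18764×10⁹ − 7.90734×10⁹ = 1.28030×10⁹ K⁴, so P_net = 85.4 W.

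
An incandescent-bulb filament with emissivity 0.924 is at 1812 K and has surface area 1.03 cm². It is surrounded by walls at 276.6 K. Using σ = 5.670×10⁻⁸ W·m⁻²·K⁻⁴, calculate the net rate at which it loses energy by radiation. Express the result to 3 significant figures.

Area A = 1.03 cm² = 1.03×10⁻⁴ m².
Net radiated power P_net = εσA(T⁴ − T₀⁴) = 0.924×5.670×10⁻⁸×1.03×10⁻⁴×(1812⁴ − 276.6⁴).
T⁴ − T₀⁴ = 1.07803×10¹³ − 5.85341×10⁹ = 1.07744×10¹³ K⁴, so P_net = 58.1 W.

Net loss ≈ 58.1 W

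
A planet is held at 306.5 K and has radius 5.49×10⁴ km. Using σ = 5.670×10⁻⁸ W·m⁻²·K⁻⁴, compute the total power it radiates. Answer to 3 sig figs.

P ≈ 1.90×10¹⁹ W

Surface area A = 4πR² = 4π(5.49×10⁷ m)² = 3.78752×10¹⁶ m².
P = σAT⁴ = 5.670×10⁻⁸ × 3.78752×10¹⁶ × (306.5)⁴ = 1.90×10¹⁹ W.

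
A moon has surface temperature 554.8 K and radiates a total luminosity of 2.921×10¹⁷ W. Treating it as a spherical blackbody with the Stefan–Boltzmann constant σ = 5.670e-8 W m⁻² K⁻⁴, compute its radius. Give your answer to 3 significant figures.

L = 4πR²σT⁴ ⇒ R = √(L/(4πσT⁴)).
σT⁴ = 5371.91 W/m², so R = √(2.921×10¹⁷/(4π×5371.91)) = 2.08×10⁶ m.

R ≈ 2.08×10⁶ m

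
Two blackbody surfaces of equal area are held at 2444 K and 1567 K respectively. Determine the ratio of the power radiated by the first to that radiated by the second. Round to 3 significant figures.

P₁/P₂ ≈ 5.92

With equal areas, P₁/P₂ = (T₁/T₂)⁴ = (2444/1567)⁴ = 5.92.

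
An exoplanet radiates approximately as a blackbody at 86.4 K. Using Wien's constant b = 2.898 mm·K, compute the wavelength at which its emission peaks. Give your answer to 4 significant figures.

λ_max ≈ 33.54 μm

Wien's displacement law: λ_max = b/T = (2.898×10⁻³ m·K)/(86.4 K) = 3.3542×10⁻⁵ m.
That is 33.54 μm, in the infrared range.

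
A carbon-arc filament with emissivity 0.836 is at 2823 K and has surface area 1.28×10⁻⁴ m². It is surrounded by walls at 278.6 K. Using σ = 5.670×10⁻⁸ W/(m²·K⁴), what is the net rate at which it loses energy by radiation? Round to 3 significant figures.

Area A = 1.28×10⁻⁴ m².
Net radiated power P_net = εσA(T⁴ − T₀⁴) = 0.836×5.670×10⁻⁸×1.28×10⁻⁴×(2823⁴ − 278.6⁴).
T⁴ − T₀⁴ = 6.35102×10¹³ − 6.02455×10⁹ = 6.35042×10¹³ K⁴, so P_net = 385 W.

Net loss ≈ 385 W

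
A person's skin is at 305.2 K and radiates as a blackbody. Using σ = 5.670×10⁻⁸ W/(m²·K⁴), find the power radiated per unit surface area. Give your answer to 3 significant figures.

Stefan–Boltzmann: I = σT⁴ = 5.670×10⁻⁸ × (305.2)⁴ = 492 W/m².

I ≈ 492 W/m²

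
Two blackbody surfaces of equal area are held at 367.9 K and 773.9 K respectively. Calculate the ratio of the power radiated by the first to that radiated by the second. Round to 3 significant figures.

P₁/P₂ ≈ 0.0511

With equal areas, P₁/P₂ = (T₁/T₂)⁴ = (367.9/773.9)⁴ = 0.0511.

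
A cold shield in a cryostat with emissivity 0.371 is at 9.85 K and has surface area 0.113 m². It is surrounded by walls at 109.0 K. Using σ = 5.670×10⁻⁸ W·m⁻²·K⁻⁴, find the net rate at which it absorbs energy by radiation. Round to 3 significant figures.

Area A = 0.113 m².
Net radiated power P_net = εσA(T⁴ − T₀⁴) = 0.371×5.670×10⁻⁸×0.113×(9.85⁴ − 109.0⁴).
T⁴ − T₀⁴ = 9413.37 − 1.41158×10⁸ = -1.41149×10⁸ K⁴, so P_net = -0.336 W — negative, meaning a net gain of 0.336 W.

Net gain ≈ 0.336 W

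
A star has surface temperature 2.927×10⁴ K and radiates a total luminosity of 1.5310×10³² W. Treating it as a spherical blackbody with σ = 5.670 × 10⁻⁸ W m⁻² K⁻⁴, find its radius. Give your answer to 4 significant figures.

L = 4πR²σT⁴ ⇒ R = √(L/(4πσT⁴)).
σT⁴ = 4.16173×10¹⁰ W/m², so R = √(1.5310×10³²/(4π×4.16173×10¹⁰)) = 1.711×10¹⁰ m.

R ≈ 1.711×10¹⁰ m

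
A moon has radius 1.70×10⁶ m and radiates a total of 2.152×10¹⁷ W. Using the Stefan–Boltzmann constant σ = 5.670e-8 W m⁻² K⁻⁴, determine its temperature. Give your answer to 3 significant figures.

Surface area A = 4πR² = 4π(1.70×10⁶ m)² = 3.63168×10¹³ m².
P = σAT⁴ ⇒ T = (P/(σA))^(1/4) = (2.152×10¹⁷/(5.670×10⁻⁸×3.63168×10¹³))^(1/4) = 569 K.

T ≈ 569 K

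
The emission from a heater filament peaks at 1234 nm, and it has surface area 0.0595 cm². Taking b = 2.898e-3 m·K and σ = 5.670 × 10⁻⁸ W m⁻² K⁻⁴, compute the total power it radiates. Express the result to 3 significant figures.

P ≈ 10.3 W

Wien's law: T = b/λ_max = 2.898×10⁻³/1.234×10⁻⁶ = 2348.46 K.
Area A = 0.0595 cm² = 5.95×10⁻⁶ m².
Then P = σAT⁴ = 5.670×10⁻⁸×5.95×10⁻⁶×(2348.46)⁴ = 10.3 W.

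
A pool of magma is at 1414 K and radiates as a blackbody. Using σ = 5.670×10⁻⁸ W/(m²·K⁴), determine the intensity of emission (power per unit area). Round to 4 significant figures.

Stefan–Boltzmann: I = σT⁴ = 5.670×10⁻⁸ × (1414)⁴ = 2.267×10⁵ W/m².

I ≈ 2.267×10⁵ W/m²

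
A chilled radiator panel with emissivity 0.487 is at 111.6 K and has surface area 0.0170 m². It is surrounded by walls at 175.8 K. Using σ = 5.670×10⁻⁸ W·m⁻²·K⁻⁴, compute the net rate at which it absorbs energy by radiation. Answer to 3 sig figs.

Net gain ≈ 0.376 W

Area A = 0.0170 m².
Net radiated power P_net = εσA(T⁴ − T₀⁴) = 0.487×5.670×10⁻⁸×0.0170×(111.6⁴ − 175.8⁴).
T⁴ − T₀⁴ = 1.55116×10⁸ − 9.55159×10⁸ = -8.00043×10⁸ K⁴, so P_net = -0.376 W — negative, meaning a net gain of 0.376 W.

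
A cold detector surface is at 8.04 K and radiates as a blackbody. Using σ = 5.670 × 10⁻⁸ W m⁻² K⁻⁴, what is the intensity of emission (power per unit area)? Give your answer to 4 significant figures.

Stefan–Boltzmann: I = σT⁴ = 5.670×10⁻⁸ × (8.04)⁴ = 2.369×10⁻⁴ W/m².

I ≈ 2.369×10⁻⁴ W/m²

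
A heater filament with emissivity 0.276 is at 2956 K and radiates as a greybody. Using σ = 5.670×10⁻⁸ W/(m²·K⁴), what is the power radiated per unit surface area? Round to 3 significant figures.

Stefan–Boltzmann: I = εσT⁴ = 0.276 × 5.670×10⁻⁸ × (2956)⁴ = 1.19×10⁶ W/m².

I ≈ 1.19×10⁶ W/m²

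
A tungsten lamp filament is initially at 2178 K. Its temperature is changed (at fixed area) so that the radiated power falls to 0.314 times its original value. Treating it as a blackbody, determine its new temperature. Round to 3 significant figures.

T₂ ≈ 1.63×10³ K

P ∝ T⁴, so T₂/T₁ = (P₂/P₁)^(1/4) = (0.314)^(1/4) = 0.748570.
T₂ = 2178 × 0.748570 = 1.63×10³ K.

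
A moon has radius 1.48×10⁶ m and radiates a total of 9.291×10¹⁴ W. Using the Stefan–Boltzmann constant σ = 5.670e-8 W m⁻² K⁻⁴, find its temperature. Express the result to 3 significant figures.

T ≈ 156 K

Surface area A = 4πR² = 4π(1.48×10⁶ m)² = 2.75254×10¹³ m².
P = σAT⁴ ⇒ T = (P/(σA))^(1/4) = (9.291×10¹⁴/(5.670×10⁻⁸×2.75254×10¹³))^(1/4) = 156 K.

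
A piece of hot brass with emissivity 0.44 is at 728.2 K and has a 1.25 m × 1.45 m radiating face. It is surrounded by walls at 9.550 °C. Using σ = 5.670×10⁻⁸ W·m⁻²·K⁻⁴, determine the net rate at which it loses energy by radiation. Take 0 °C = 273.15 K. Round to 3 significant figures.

Surroundings: T = 9.550 °C + 273.15 = 282.700 K.
Area A = 1.25 × 1.45 = 1.8125 m².
Net radiated power P_net = εσA(T⁴ − T₀⁴) = 0.44×5.670×10⁻⁸×1.8125×(728.2⁴ − 282.700⁴).
T⁴ − T₀⁴ = 2.81192×10¹¹ − 6.38709×10⁹ = 2.74805×10¹¹ K⁴, so P_net = 1.24×10⁴ W.

Net loss ≈ 1.24×10⁴ W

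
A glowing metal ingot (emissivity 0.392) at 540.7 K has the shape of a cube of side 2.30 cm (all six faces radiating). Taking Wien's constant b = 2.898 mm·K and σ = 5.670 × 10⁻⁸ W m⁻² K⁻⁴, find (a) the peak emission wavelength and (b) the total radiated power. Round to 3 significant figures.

(a) λ_max = b/T = 2.898×10⁻³/540.7 = 5.360×10⁻⁶ m = 5.36 μm.
Area A = 6s² = 6×(0.0230 m)² = 3.174×10⁻³ m².
(b) P = εσAT⁴ = 0.392×5.670×10⁻⁸×3.174×10⁻³×(540.7)⁴ = 6.03 W.

λ_max ≈ 5.36 μm; P ≈ 6.03 W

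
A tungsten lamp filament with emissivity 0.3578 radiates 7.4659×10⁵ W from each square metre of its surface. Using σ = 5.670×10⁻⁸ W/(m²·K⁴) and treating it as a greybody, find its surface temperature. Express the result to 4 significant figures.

T ≈ 2463 K

I = εσT⁴, so T = (I/εσ)^(1/4) = (7.4659×10⁵/(0.3578×5.670×10⁻⁸))^(1/4) = 2463 K.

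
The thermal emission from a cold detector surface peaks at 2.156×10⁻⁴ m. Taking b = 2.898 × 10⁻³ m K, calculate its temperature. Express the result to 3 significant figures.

Wien's law gives T = b/λ_max = (2.898×10⁻³ m·K)/(2.156×10⁻⁴ m) = 13.4 K.

T ≈ 13.4 K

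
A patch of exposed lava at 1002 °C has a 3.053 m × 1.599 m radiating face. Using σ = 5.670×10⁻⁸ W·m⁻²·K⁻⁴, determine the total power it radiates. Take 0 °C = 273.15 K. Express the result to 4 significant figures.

T = 1002 °C + 273.15 = 1275.15 K.
Area A = 3.053 × 1.599 = 4.88175 m².
P = σAT⁴ = 5.670×10⁻⁸ × 4.88175 × (1275.15)⁴ = 7.318×10⁵ W.

P ≈ 7.318×10⁵ W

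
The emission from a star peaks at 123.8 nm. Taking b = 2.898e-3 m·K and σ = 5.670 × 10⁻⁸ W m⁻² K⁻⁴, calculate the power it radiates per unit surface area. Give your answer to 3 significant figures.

Wien's law: T = b/λ_max = 2.898×10⁻³/1.238×10⁻⁷ = 23408.7 K.
Then I = σT⁴ = 5.670×10⁻⁸×(23408.7)⁴ = 1.70×10¹⁰ W/m².

I ≈ 1.70×10¹⁰ W/m²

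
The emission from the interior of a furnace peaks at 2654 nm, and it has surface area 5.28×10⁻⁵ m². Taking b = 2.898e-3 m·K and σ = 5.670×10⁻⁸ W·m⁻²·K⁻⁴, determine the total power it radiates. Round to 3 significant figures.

P ≈ 4.26 W

Wien's law: T = b/λ_max = 2.898×10⁻³/2.654×10⁻⁶ = 1091.94 K.
Area A = 5.28×10⁻⁵ m².
Then P = σAT⁴ = 5.670×10⁻⁸×5.28×10⁻⁵×(1091.94)⁴ = 4.26 W.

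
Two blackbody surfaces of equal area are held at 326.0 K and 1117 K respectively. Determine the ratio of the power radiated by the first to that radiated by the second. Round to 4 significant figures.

With equal areas, P₁/P₂ = (T₁/T₂)⁴ = (326.0/1117)⁴ = 7.255×10⁻³.

P₁/P₂ ≈ 7.255×10⁻³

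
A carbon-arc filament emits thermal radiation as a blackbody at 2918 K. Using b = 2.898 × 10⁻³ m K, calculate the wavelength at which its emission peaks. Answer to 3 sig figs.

λ_max ≈ 993 nm

Wien's displacement law: λ_max = b/T = (2.898×10⁻³ m·K)/(2918 K) = 9.931×10⁻⁷ m.
That is 993 nm, in the infrared range.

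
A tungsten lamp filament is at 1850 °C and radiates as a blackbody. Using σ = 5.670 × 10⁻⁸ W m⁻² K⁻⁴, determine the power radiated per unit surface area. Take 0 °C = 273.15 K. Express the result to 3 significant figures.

I ≈ 1.15×10⁶ W/m²

T = 1850 °C + 273.15 = 2123.15 K.
Stefan–Boltzmann: I = σT⁴ = 5.670×10⁻⁸ × (2123.15)⁴ = 1.15×10⁶ W/m².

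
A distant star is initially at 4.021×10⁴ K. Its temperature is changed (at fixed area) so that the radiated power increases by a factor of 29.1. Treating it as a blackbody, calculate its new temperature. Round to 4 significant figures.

T₂ ≈ 9.339×10⁴ K

P ∝ T⁴, so T₂/T₁ = (P₂/P₁)^(1/4) = (29.1)^(1/4) = 2.32259.
T₂ = 4.021×10⁴ × 2.32259 = 9.339×10⁴ K.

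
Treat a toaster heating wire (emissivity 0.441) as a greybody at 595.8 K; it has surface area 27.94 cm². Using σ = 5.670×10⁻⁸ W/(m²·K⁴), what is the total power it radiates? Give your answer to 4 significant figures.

P ≈ 8.803 W

Area A = 27.94 cm² = 2.794×10⁻³ m².
P = εσAT⁴ = 0.441 × 5.670×10⁻⁸ × 2.794×10⁻³ × (595.8)⁴ = 8.803 W.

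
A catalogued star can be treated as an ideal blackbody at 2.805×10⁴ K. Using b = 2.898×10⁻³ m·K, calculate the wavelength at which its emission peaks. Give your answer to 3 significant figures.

λ_max ≈ 103 nm

Wien's displacement law: λ_max = b/T = (2.898×10⁻³ m·K)/(2.805×10⁴ K) = 1.033×10⁻⁷ m.
That is 103 nm, in the ultraviolet range.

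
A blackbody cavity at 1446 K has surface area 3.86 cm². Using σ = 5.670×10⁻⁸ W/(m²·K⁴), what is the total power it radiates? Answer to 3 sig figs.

Area A = 3.86 cm² = 3.86×10⁻⁴ m².
P = σAT⁴ = 5.670×10⁻⁸ × 3.86×10⁻⁴ × (1446)⁴ = 95.7 W.

P ≈ 95.7 W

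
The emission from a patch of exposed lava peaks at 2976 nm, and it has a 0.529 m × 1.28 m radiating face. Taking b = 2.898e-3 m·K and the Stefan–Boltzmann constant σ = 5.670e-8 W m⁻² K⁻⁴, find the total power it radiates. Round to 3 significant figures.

P ≈ 3.45×10⁴ W

Wien's law: T = b/λ_max = 2.898×10⁻³/2.976×10⁻⁶ = 973.790 K.
Area A = 0.529 × 1.28 = 0.67712 m².
Then P = σAT⁴ = 5.670×10⁻⁸×0.67712×(973.790)⁴ = 3.45×10⁴ W.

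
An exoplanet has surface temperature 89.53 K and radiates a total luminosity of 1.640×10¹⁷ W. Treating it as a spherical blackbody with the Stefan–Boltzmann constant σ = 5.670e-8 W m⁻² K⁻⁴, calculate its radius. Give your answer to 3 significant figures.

L = 4πR²σT⁴ ⇒ R = √(L/(4πσT⁴)).
σT⁴ = 3.64299 W/m², so R = √(1.640×10¹⁷/(4π×3.64299)) = 5.99×10⁷ m.

R ≈ 5.99×10⁷ m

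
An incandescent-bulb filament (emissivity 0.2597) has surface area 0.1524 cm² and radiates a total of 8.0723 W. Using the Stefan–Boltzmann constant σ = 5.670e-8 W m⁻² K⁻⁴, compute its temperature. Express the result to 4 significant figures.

T ≈ 2449 K

Area A = 0.1524 cm² = 1.524×10⁻⁵ m².
P = εσAT⁴ ⇒ T = (P/(εσA))^(1/4) = (8.0723/(0.2597×5.670×10⁻⁸×1.524×10⁻⁵))^(1/4) = 2449 K.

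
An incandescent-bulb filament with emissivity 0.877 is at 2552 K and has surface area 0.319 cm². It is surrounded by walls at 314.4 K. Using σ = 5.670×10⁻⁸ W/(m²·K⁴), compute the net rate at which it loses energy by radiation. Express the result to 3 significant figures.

Area A = 0.319 cm² = 3.19×10⁻⁵ m².
Net radiated power P_net = εσA(T⁴ − T₀⁴) = 0.877×5.670×10⁻⁸×3.19×10⁻⁵×(2552⁴ − 314.4⁴).
T⁴ − T₀⁴ = 4.24153×10¹³ − 9.77080×10⁹ = 4.24055×10¹³ K⁴, so P_net = 67.3 W.

Net loss ≈ 67.3 W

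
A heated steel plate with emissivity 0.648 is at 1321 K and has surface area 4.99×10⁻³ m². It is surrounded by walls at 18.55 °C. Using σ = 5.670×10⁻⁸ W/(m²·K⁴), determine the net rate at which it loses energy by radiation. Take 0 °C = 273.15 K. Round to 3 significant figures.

Surroundings: T = 18.55 °C + 273.15 = 291.70 K.
Area A = 4.99×10⁻³ m².
Net radiated power P_net = εσA(T⁴ − T₀⁴) = 0.648×5.670×10⁻⁸×4.99×10⁻³×(1321⁴ − 291.70⁴).
T⁴ − T₀⁴ = 3.04517×10¹² − 7.24012×10⁹ = 3.03793×10¹² K⁴, so P_net = 557 W.

Net loss ≈ 557 W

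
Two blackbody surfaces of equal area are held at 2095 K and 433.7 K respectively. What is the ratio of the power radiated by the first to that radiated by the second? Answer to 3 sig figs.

With equal areas, P₁/P₂ = (T₁/T₂)⁴ = (2095/433.7)⁴ = 544.

P₁/P₂ ≈ 544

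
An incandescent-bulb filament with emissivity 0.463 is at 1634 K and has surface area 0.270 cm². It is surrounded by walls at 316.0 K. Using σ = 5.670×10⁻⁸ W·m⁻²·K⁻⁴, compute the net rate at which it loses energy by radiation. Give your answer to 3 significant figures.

Net loss ≈ 5.05 W

Area A = 0.270 cm² = 2.70×10⁻⁵ m².
Net radiated power P_net = εσA(T⁴ − T₀⁴) = 0.463×5.670×10⁻⁸×2.70×10⁻⁵×(1634⁴ − 316.0⁴).
T⁴ − T₀⁴ = 7.12867×10¹² − 9.97122×10⁹ = 7.11870×10¹² K⁴, so P_net = 5.05 W.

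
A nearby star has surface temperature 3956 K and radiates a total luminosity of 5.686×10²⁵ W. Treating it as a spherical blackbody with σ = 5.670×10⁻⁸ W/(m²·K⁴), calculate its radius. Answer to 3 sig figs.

L = 4πR²σT⁴ ⇒ R = √(L/(4πσT⁴)).
σT⁴ = 1.38870×10⁷ W/m², so R = √(5.686×10²⁵/(4π×1.38870×10⁷)) = 5.71×10⁸ m.

R ≈ 5.71×10⁸ m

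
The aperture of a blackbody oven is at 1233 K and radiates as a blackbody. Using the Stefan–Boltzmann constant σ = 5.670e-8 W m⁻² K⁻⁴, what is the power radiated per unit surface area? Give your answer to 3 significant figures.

I ≈ 1.31×10⁵ W/m²

Stefan–Boltzmann: I = σT⁴ = 5.670×10⁻⁸ × (1233)⁴ = 1.31×10⁵ W/m².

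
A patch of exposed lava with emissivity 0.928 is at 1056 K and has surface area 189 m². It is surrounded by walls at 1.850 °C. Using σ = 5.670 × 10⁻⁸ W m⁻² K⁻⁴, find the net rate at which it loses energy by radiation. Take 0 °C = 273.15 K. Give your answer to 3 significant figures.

Surroundings: T = 1.850 °C + 273.15 = 275.000 K.
Area A = 189 m².
Net radiated power P_net = εσA(T⁴ − T₀⁴) = 0.928×5.670×10⁻⁸×189×(1056⁴ − 275.000⁴).
T⁴ − T₀⁴ = 1.24353×10¹² − 5.71914×10⁹ = 1.23781×10¹² K⁴, so P_net = 1.23×10⁷ W.

Net loss ≈ 1.23×10⁷ W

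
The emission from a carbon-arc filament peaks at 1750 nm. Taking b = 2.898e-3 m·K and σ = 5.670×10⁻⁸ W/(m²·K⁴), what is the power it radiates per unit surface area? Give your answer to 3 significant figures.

Wien's law: T = b/λ_max = 2.898×10⁻³/1.750×10⁻⁶ = 1656.00 K.
Then I = σT⁴ = 5.670×10⁻⁸×(1656.00)⁴ = 4.26×10⁵ W/m².

I ≈ 4.26×10⁵ W/m²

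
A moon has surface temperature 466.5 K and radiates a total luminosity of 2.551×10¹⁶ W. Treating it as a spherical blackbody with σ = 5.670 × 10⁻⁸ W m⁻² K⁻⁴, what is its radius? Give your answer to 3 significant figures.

L = 4πR²σT⁴ ⇒ R = √(L/(4πσT⁴)).
σT⁴ = 2685.28 W/m², so R = √(2.551×10¹⁶/(4π×2685.28)) = 8.69×10⁵ m.

R ≈ 8.69×10⁵ m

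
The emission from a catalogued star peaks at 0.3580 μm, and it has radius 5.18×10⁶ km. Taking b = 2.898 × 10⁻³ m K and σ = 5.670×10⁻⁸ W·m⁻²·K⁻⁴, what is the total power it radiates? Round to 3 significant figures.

P ≈ 8.21×10²⁸ W

Wien's law: T = b/λ_max = 2.898×10⁻³/3.580×10⁻⁷ = 8094.97 K.
Surface area A = 4πR² = 4π(5.18×10⁹ m)² = 3.37186×10²⁰ m².
Then P = σAT⁴ = 5.670×10⁻⁸×3.37186×10²⁰×(8094.97)⁴ = 8.21×10²⁸ W.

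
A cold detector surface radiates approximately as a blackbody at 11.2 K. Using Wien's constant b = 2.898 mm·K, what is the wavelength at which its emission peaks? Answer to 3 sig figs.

λ_max ≈ 2.59×10⁻⁴ m

Wien's displacement law: λ_max = b/T = (2.898×10⁻³ m·K)/(11.2 K) = 2.588×10⁻⁴ m.
That is 2.59×10⁻⁴ m, in the infrared range.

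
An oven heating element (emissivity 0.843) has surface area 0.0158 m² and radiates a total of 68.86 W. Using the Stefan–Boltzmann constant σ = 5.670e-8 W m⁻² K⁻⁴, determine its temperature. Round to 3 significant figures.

Area A = 0.0158 m².
P = εσAT⁴ ⇒ T = (P/(εσA))^(1/4) = (68.86/(0.843×5.670×10⁻⁸×0.0158))^(1/4) = 550 K.

T ≈ 550 K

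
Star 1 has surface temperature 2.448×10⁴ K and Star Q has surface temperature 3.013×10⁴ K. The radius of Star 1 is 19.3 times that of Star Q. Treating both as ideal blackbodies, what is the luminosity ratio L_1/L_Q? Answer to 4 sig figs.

L ∝ R²T⁴, so L_1/L_Q = (R_1/R_Q)²(T_1/T_Q)⁴ = (19.3)² × (2.448×10⁴/3.013×10⁴)⁴ = 372.49 × 0.435762 = 162.3.

L_1/L_Q ≈ 162.3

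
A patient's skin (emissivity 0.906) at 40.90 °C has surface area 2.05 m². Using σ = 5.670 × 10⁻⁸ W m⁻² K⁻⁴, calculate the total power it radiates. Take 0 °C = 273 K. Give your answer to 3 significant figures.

P ≈ 1.02×10³ W

T = 40.90 °C + 273 = 313.90 K.
Area A = 2.05 m².
P = εσAT⁴ = 0.906 × 5.670×10⁻⁸ × 2.05 × (313.90)⁴ = 1.02×10³ W.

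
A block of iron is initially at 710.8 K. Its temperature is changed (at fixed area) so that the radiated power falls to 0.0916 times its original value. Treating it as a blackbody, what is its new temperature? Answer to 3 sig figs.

T₂ ≈ 391 K

P ∝ T⁴, so T₂/T₁ = (P₂/P₁)^(1/4) = (0.0916)^(1/4) = 0.550141.
T₂ = 710.8 × 0.550141 = 391 K.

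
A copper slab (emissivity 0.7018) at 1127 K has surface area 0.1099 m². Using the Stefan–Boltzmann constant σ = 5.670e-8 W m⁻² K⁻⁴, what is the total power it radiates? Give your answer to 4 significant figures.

Area A = 0.1099 m².
P = εσAT⁴ = 0.7018 × 5.670×10⁻⁸ × 0.1099 × (1127)⁴ = 7055 W.

P ≈ 7055 W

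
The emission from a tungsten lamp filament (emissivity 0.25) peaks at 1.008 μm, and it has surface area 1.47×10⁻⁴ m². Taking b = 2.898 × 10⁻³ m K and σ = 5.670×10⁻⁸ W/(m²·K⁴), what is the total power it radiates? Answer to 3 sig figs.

Wien's law: T = b/λ_max = 2.898×10⁻³/1.008×10⁻⁶ = 2875.00 K.
Area A = 1.47×10⁻⁴ m².
Then P = εσAT⁴ = 0.25×5.670×10⁻⁸×1.47×10⁻⁴×(2875.00)⁴ = 142 W.

P ≈ 142 W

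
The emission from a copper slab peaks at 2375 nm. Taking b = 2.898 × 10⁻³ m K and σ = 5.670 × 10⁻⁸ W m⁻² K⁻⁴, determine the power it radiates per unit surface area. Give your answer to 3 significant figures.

I ≈ 1.26×10⁵ W/m²

Wien's law: T = b/λ_max = 2.898×10⁻³/2.375×10⁻⁶ = 1220.21 K.
Then I = σT⁴ = 5.670×10⁻⁸×(1220.21)⁴ = 1.26×10⁵ W/m².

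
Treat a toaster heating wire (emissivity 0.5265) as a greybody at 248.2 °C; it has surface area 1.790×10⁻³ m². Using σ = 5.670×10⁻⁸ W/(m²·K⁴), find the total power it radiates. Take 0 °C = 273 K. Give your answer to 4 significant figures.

T = 248.2 °C + 273 = 521.2 K.
Area A = 1.790×10⁻³ m².
P = εσAT⁴ = 0.5265 × 5.670×10⁻⁸ × 1.790×10⁻³ × (521.2)⁴ = 3.943 W.

P ≈ 3.943 W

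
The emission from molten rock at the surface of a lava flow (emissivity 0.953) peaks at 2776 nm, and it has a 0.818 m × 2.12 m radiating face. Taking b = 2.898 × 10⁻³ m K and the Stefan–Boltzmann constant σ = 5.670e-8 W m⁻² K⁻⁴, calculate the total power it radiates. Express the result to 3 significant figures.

P ≈ 1.11×10⁵ W

Wien's law: T = b/λ_max = 2.898×10⁻³/2.776×10⁻⁶ = 1043.95 K.
Area A = 0.818 × 2.12 = 1.73416 m².
Then P = εσAT⁴ = 0.953×5.670×10⁻⁸×1.73416×(1043.95)⁴ = 1.11×10⁵ W.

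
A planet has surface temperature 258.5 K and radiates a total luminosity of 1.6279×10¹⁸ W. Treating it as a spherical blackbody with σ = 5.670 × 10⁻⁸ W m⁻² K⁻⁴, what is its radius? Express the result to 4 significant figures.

R ≈ 2.262×10⁷ m

L = 4πR²σT⁴ ⇒ R = √(L/(4πσT⁴)).
σT⁴ = 253.178 W/m², so R = √(1.6279×10¹⁸/(4π×253.178)) = 2.262×10⁷ m.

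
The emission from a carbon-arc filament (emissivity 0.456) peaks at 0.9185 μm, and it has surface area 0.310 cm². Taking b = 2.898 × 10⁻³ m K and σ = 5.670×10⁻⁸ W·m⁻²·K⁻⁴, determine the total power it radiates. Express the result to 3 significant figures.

P ≈ 79.4 W

Wien's law: T = b/λ_max = 2.898×10⁻³/9.185×10⁻⁷ = 3155.14 K.
Area A = 0.310 cm² = 3.10×10⁻⁵ m².
Then P = εσAT⁴ = 0.456×5.670×10⁻⁸×3.10×10⁻⁵×(3155.14)⁴ = 79.4 W.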